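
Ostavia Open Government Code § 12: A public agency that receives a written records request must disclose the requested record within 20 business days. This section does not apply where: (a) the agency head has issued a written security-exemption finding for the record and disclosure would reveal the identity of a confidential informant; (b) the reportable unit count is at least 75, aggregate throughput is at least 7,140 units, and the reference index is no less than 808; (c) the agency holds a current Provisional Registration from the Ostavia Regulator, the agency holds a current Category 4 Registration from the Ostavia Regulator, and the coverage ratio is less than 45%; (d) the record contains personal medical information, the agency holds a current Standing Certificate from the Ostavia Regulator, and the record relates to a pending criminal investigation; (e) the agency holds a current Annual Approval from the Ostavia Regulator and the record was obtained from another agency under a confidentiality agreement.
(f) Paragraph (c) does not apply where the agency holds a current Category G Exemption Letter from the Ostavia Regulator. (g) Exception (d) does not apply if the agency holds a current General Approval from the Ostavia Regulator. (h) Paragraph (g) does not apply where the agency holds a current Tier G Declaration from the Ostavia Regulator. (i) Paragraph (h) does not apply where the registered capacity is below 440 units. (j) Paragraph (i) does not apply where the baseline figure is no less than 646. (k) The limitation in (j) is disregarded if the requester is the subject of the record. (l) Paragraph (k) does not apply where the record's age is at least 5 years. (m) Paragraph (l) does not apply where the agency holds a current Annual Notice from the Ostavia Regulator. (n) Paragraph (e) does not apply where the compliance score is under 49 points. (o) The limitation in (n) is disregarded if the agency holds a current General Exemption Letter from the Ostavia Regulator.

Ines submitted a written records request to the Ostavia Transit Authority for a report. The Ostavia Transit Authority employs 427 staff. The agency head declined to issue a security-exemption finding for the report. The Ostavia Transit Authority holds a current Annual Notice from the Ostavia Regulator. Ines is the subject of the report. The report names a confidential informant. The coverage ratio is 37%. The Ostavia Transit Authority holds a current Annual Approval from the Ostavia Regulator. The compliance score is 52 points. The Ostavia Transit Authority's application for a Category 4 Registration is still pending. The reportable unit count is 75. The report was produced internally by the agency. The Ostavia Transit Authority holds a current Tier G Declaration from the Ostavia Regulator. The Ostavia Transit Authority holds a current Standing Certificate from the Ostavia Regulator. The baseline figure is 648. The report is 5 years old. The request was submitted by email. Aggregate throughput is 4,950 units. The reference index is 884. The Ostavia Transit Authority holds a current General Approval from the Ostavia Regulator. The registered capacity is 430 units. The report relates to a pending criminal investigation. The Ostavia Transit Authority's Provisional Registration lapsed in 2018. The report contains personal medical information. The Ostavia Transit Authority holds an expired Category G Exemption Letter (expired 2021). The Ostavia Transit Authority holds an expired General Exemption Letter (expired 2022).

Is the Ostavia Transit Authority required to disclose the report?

Exception (a) fails — the agency head declined to issue a security-exemption finding.
Exception (b) requires that aggregate throughput is at least 7,140 units; but aggregate throughput is 4,950 units, short of 7,140 units, so (b) is unavailable.
Exception (c) fails — there is no Provisional Registration in force.
All of (d)'s requirements are met (the report contains personal medical information; a current Standing Certificate is held; the report relates to a pending investigation). But applying paragraphs (g)–(m): (g) operates against (d): a current General Approval is held. (h) would limit (g) — a current Tier G Declaration is held — but (i) sets (h) aside: (i) operates against (h): the registered capacity is 430 units, below the 440 units limit. (j) operates (the baseline figure is 648, meeting the 646 threshold), but is overridden by (k): (k) operates against (j): Ines is the subject of the report. (l) would limit (k) — the record's age is 5 years, meeting the 5 years threshold — but (m) sets (l) aside: (m) operates against (l): a current Annual Notice is held. So (d) is unavailable.
Exception (e) fails — the report was produced internally.
Every exception is unavailable, so the rule governs.

Yes — the Ostavia Transit Authority must disclose the report.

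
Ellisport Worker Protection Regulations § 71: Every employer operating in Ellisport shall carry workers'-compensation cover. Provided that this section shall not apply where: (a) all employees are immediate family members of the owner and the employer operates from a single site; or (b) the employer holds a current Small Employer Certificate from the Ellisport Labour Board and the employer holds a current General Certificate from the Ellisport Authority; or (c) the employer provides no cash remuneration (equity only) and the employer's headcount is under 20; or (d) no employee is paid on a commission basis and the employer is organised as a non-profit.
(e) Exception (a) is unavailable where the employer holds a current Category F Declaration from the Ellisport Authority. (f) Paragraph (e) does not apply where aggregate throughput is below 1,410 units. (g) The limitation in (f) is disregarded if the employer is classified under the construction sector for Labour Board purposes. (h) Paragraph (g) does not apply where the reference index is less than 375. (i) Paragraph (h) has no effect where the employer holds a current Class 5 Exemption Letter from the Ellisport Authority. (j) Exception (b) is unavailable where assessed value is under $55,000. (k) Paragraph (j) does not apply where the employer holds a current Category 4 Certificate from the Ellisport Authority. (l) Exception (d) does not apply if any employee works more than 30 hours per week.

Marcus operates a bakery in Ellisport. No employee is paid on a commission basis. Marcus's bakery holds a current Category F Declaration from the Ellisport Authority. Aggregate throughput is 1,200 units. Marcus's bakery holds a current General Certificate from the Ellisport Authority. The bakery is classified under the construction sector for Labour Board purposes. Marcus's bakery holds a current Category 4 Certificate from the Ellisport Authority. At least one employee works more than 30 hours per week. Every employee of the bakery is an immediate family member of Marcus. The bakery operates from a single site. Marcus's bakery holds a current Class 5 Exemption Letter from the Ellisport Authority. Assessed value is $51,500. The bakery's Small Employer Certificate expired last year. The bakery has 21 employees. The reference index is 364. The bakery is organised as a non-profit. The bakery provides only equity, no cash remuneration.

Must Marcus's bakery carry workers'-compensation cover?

Yes — Marcus's bakery must carry workers'-compensation cover.

Exception (a): every employee is an immediate family member; the employer operates from a single site — every condition holds. But: (e) applies — a current Category F Declaration is held. (f) applies (aggregate throughput is 1,200 units, below the 1,410 units limit), but is displaced by (g): (g) operates against (f): the bakery is classified under the construction sector. (h) would limit (g) — the reference index is 364, less than the 375 limit — but (i) sets (h) aside: (i) applies — a current Class 5 Exemption Letter is held. Exception (a) does not apply.
Exception (b) fails — the Small Employer Certificate has expired.
Exception (c) requires that the employer's headcount is under 20; but the employer's headcount is 21, not under 20, so (c) is unavailable.
Exception (d): no employee is paid on commission; the employer is a non-profit — every condition holds. But applying paragraph (l): (l) is triggered — at least one employee exceeds 30 hours/week. (d) is therefore removed.
No exception applies. The general rule governs.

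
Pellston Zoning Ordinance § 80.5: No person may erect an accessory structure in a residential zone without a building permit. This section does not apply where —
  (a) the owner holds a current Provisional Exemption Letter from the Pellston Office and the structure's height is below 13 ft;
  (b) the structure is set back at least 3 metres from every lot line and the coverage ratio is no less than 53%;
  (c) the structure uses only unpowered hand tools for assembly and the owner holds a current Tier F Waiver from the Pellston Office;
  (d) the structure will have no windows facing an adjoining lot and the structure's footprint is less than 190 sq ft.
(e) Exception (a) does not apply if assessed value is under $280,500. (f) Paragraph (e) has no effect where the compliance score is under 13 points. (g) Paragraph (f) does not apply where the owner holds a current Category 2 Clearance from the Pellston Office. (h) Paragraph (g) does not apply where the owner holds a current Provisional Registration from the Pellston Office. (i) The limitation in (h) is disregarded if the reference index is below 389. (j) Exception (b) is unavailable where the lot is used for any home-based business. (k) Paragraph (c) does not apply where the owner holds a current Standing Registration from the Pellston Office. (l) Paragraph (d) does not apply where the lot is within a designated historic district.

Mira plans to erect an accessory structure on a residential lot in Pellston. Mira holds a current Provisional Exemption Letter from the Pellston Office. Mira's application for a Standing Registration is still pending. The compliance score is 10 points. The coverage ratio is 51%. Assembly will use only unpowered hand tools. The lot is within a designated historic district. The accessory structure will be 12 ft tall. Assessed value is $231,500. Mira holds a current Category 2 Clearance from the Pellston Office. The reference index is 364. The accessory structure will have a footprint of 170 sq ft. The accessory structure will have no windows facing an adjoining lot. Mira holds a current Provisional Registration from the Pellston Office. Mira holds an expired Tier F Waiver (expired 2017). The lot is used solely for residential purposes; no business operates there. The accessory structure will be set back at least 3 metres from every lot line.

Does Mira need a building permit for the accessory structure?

Yes — Mira must obtain a building permit.

Exception (a) is satisfied on its face — a current Provisional Exemption Letter is held; the structure's height is 12 ft, below the 13 ft limit. But: (e) is triggered — assessed value is $231,500, under the $280,500 limit. (f) would limit (e) — the compliance score is 10 points, under the 13 points limit — but (g) sets (f) aside: (g) is engaged — a current Category 2 Clearance is held. (h) would limit (g) — a current Provisional Registration is held — but (i) sets (h) aside: (i) operates against (h): the reference index is 364, below the 389 limit. (a) is therefore removed.
Exception (b) requires that the coverage ratio is no less than 53%; but the coverage ratio is 51%, short of 53%, so (b) is unavailable.
Exception (c) fails — the Tier F Waiver is not current.
Exception (d) is satisfied on its face — no windows face an adjoining lot; the structure's footprint is 170 sq ft, less than the 190 sq ft limit. But applying paragraph (l): (l) is engaged — the lot is in a historic district. Exception (d) does not apply.
None of the exceptions is available; § 80.5 applies in full.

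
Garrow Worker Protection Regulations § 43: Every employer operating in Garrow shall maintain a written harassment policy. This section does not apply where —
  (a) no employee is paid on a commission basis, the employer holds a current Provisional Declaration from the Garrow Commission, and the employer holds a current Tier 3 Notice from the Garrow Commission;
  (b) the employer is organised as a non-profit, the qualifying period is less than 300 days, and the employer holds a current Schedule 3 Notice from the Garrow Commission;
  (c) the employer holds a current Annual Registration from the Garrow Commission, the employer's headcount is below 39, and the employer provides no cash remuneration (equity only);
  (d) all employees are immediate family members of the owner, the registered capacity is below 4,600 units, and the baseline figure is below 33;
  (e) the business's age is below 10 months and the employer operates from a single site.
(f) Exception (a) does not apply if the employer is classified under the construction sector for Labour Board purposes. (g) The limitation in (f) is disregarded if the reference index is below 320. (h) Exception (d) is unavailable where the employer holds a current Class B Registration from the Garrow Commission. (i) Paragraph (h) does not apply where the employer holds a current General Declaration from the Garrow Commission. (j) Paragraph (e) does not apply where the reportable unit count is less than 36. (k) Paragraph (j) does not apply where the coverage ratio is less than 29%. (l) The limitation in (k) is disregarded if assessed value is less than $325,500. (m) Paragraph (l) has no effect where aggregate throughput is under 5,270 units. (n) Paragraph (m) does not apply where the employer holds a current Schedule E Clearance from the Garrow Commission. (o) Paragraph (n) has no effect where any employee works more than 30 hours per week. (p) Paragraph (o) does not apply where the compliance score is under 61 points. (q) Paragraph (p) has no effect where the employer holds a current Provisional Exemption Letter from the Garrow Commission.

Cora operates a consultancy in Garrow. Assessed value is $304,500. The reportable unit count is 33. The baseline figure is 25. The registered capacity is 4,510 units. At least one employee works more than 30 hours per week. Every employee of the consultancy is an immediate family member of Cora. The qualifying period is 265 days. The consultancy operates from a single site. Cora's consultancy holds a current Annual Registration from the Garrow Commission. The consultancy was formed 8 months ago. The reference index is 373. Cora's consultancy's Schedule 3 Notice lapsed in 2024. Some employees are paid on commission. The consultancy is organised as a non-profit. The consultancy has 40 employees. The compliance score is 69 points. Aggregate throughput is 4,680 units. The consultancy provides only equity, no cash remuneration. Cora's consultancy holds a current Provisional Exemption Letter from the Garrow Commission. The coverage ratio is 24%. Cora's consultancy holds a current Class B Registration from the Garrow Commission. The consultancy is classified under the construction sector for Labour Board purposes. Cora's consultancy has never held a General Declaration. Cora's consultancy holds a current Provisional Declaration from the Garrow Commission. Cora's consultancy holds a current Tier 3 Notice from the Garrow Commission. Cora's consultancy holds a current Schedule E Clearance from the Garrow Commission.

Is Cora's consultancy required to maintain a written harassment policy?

No — exception (e) applies; Cora's consultancy is not required to maintain a written harassment policy.

Exception (a) does not apply: some employees are paid on commission.
Exception (b) fails — there is no Schedule 3 Notice in force.
Exception (c) requires that the employer's headcount is below 39; but the employer's headcount is 40, not below 39, so (c) is unavailable.
Exception (d): every employee is an immediate family member; the registered capacity is 4,510 units, below the 4,600 units limit; the baseline figure is 25, below the 33 limit — every condition holds. But applying paragraphs (h)–(i): (h) applies — a current Class B Registration is held. (i) is inapplicable (the General Declaration is not current), so (h) stands. So (d) is unavailable.
Exception (e) is satisfied on its face — the business's age is 8 months, below the 10 months limit; the employer operates from a single site. Considering the limiting provisions: (j) applies (the reportable unit count is 33, less than the 36 limit), but yields to (k): (k) is triggered — the coverage ratio is 24%, less than the 29% limit. (l) would limit (k) — assessed value is $304,500, less than the $325,500 limit — but (m) sets (l) aside: (m) operates — aggregate throughput is 4,680 units, under the 5,270 units limit. (n) is engaged (a current Schedule E Clearance is held), but is overridden by (o): (o) operates — at least one employee exceeds 30 hours/week. (p), which would lift (o), is not triggered — the compliance score is 69 points, not under 61 points. Exception (e) stands.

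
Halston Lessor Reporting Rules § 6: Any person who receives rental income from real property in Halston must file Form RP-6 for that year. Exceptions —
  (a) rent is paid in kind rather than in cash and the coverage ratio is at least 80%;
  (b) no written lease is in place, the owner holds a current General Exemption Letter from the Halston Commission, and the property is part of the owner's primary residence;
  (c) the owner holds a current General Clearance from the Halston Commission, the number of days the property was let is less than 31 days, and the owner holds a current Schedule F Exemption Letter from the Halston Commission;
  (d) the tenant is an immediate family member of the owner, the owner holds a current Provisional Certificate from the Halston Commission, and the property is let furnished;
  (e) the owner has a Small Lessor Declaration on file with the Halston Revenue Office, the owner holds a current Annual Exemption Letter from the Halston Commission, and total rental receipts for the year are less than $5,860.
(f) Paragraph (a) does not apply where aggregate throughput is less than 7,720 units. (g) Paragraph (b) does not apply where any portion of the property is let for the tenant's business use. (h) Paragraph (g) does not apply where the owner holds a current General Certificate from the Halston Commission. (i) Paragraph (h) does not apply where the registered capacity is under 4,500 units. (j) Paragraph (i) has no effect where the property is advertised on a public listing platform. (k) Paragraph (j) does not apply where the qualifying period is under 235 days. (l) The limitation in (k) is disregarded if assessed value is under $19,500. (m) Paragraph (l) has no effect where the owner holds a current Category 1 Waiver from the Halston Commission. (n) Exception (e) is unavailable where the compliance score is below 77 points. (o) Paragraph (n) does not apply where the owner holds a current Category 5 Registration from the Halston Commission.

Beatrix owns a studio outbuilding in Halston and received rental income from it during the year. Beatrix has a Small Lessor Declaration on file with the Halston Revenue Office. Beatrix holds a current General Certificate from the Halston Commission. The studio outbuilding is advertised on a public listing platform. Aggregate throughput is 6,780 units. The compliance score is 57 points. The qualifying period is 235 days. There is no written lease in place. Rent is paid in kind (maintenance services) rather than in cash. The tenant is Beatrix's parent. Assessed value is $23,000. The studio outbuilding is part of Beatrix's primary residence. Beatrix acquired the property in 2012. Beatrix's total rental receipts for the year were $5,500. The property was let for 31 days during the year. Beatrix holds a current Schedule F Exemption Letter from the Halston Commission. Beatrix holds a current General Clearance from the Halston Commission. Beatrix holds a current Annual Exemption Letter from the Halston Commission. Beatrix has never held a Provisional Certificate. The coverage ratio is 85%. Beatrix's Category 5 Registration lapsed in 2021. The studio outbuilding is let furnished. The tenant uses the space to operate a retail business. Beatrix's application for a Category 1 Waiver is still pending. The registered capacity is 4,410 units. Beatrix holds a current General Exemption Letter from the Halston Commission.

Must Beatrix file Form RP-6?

Exception (a)'s conditions are all satisfied: rent is paid in kind; the coverage ratio is 85%, meeting the 80% threshold. However, paragraph (f) must be considered: (f) operates against (a): aggregate throughput is 6,780 units, less than the 7,720 units limit. So (a) is unavailable.
Exception (b): there is no written lease; a current General Exemption Letter is held; the studio outbuilding is part of the primary residence — every condition holds. As to paragraphs (g)–(m): (g) is triggered (the space is let for business use), but is set aside by (h): (h) operates against (g): a current General Certificate is held. (i) would limit (h) — the registered capacity is 4,410 units, under the 4,500 units limit — but (j) sets (i) aside: (j) operates against (i): the property is publicly advertised. (k), which would lift (j), is not triggered — the qualifying period is 235 days, not under 235 days. (b) remains available.
Exception (c) requires that the number of days the property was let is less than 31 days; but the number of days the property was let is 31 days, not less than 31 days, so (c) is unavailable.
Exception (d) requires that the owner holds a current Provisional Certificate from the Halston Commission; but there is no Provisional Certificate in force, so (d) is unavailable.
All of (e)'s requirements are met (a Small Lessor Declaration is on file; a current Annual Exemption Letter is held; total rental receipts for the year are $5,500, less than the $5,860 limit). But applying paragraphs (n)–(o): (n) operates against (e): the compliance score is 57 points, below the 77 points limit. (o) is inapplicable (the Category 5 Registration is not current), so (n) stands. Exception (e) does not apply.

No — exception (b) applies; Beatrix is not required to file Form RP-6.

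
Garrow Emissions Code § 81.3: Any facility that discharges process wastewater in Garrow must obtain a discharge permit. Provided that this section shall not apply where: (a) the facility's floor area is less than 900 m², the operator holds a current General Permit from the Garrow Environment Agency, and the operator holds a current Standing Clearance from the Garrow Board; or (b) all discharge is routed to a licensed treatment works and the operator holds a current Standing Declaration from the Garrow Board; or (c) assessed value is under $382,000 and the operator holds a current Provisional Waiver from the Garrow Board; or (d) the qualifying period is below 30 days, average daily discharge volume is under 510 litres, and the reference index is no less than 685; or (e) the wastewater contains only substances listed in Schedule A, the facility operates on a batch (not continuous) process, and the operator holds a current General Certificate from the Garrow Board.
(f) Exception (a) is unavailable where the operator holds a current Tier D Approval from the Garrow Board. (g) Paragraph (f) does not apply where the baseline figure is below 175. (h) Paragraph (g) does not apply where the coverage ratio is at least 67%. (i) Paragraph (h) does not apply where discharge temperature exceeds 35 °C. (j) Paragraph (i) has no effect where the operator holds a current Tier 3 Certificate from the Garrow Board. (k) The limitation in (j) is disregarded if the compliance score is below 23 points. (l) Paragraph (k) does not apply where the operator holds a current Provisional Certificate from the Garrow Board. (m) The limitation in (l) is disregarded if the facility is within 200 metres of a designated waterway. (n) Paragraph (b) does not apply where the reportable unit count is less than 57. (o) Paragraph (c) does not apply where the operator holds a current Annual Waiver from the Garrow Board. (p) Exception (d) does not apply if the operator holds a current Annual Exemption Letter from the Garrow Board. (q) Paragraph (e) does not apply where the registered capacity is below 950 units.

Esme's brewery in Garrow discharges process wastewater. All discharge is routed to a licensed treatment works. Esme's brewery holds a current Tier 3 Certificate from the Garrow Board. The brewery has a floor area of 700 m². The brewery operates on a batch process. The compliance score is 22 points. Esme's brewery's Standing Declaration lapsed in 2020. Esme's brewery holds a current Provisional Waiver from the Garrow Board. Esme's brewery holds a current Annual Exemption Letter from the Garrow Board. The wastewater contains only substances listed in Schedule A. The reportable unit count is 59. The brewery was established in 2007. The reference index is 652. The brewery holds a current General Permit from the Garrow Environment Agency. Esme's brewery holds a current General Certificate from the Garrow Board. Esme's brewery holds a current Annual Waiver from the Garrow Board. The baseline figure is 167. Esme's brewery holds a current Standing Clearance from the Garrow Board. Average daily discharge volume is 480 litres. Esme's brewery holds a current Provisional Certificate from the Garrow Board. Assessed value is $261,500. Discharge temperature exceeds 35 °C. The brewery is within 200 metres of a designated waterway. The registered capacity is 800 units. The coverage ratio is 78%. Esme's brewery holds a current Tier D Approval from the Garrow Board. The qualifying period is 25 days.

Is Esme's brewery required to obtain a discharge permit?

No — exception (a) applies; Esme's brewery is not required to obtain a discharge permit.

Exception (a): the facility's floor area is 700 m², less than the 900 m² limit; a current General Permit is held; a current Standing Clearance is held — every condition holds. As to paragraphs (f)–(m): (f) applies (a current Tier D Approval is held), but yields to (g): (g) operates — the baseline figure is 167, below the 175 limit. (h) would limit (g) — the coverage ratio is 78%, meeting the 67% threshold — but (i) sets (h) aside: (i) operates against (h): discharge temperature exceeds 35 °C. (j) is engaged (a current Tier 3 Certificate is held), but is itself disapplied by (k): (k) is triggered — the compliance score is 22 points, below the 23 points limit. (l) would limit (k) — a current Provisional Certificate is held — but (m) sets (l) aside: (m) operates — the brewery is within 200 m of a designated waterway. (a) remains available.
Exception (b) fails — there is no Standing Declaration in force.
All of (c)'s requirements are met (assessed value is $261,500, under the $382,000 limit; a current Provisional Waiver is held). But applying paragraph (o): (o) operates — a current Annual Waiver is held. So (c) is unavailable.
Exception (d) fails — the reference index is 652, short of 685.
Exception (e) is satisfied on its face — the wastewater is Schedule-A-only; the facility operates on a batch process; a current General Certificate is held. However, paragraph (q) must be considered: (q) is triggered — the registered capacity is 800 units, below the 950 units limit. So (e) is unavailable.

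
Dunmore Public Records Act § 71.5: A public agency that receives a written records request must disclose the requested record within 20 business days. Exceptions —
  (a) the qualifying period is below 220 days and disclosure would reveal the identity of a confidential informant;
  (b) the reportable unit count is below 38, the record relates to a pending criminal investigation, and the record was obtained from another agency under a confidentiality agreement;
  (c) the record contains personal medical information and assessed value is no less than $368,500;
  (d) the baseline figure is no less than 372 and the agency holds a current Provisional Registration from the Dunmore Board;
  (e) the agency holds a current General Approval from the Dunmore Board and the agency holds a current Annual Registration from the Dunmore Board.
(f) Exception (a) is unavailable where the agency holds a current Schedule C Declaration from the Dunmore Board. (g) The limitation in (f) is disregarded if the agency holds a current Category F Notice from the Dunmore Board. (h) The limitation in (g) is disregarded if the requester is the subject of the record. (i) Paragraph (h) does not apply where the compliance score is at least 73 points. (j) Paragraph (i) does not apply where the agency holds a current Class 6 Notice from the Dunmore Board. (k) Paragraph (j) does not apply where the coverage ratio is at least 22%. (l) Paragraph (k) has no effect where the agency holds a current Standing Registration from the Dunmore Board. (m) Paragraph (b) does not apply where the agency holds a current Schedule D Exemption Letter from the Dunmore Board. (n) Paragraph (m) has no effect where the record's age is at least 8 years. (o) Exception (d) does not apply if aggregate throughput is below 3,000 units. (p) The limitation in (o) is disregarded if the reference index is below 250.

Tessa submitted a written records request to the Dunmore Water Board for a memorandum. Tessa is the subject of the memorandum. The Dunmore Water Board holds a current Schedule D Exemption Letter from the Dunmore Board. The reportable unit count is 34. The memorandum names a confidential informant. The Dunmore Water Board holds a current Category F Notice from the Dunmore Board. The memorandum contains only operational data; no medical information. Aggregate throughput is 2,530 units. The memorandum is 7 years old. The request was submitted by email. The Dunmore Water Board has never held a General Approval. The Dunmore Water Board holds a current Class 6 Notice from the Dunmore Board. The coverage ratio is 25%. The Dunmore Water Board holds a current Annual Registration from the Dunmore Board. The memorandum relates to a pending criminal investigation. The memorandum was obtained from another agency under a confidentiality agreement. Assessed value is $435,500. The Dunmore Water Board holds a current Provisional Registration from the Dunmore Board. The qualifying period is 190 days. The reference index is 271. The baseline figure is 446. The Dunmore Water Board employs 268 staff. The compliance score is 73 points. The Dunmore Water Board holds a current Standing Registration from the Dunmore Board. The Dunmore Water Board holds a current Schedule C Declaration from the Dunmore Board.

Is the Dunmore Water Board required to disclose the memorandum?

Exception (a)'s conditions are all satisfied: the qualifying period is 190 days, below the 220 days limit; the memorandum names a confidential informant. However, paragraphs (f)–(l) must be considered: (f) operates against (a): a current Schedule C Declaration is held. (g) is engaged (a current Category F Notice is held), but is overridden by (h): (h) operates against (g): Tessa is the subject of the memorandum. (i) would limit (h) — the compliance score is 73 points, meeting the 73 points threshold — but (j) sets (i) aside: (j) is engaged — a current Class 6 Notice is held. (k) would limit (j) — the coverage ratio is 25%, meeting the 22% threshold — but (l) sets (k) aside: (l) operates against (k): a current Standing Registration is held. (a) is therefore removed.
All of (b)'s requirements are met (the reportable unit count is 34, below the 38 limit; the memorandum relates to a pending investigation; the memorandum was obtained under a confidentiality agreement). However, paragraphs (m)–(n) must be considered: (m) operates — a current Schedule D Exemption Letter is held. (n), which would lift (m), is not engaged — the record's age is 7 years, short of 8 years. Exception (b) does not apply.
Exception (c) requires that the record contains personal medical information; but the memorandum contains only operational data, so (c) is unavailable.
Exception (d)'s conditions are all satisfied: the baseline figure is 446, meeting the 372 threshold; a current Provisional Registration is held. But: (o) applies — aggregate throughput is 2,530 units, below the 3,000 units limit. (p) is not triggered (the reference index is 271, not below 250), so (o) stands. Exception (d) does not apply.
Exception (e) requires that the agency holds a current General Approval from the Dunmore Board; but there is no General Approval in force, so (e) is unavailable.
Every exception is unavailable, so the rule governs.

Yes — the Dunmore Water Board must disclose the memorandum.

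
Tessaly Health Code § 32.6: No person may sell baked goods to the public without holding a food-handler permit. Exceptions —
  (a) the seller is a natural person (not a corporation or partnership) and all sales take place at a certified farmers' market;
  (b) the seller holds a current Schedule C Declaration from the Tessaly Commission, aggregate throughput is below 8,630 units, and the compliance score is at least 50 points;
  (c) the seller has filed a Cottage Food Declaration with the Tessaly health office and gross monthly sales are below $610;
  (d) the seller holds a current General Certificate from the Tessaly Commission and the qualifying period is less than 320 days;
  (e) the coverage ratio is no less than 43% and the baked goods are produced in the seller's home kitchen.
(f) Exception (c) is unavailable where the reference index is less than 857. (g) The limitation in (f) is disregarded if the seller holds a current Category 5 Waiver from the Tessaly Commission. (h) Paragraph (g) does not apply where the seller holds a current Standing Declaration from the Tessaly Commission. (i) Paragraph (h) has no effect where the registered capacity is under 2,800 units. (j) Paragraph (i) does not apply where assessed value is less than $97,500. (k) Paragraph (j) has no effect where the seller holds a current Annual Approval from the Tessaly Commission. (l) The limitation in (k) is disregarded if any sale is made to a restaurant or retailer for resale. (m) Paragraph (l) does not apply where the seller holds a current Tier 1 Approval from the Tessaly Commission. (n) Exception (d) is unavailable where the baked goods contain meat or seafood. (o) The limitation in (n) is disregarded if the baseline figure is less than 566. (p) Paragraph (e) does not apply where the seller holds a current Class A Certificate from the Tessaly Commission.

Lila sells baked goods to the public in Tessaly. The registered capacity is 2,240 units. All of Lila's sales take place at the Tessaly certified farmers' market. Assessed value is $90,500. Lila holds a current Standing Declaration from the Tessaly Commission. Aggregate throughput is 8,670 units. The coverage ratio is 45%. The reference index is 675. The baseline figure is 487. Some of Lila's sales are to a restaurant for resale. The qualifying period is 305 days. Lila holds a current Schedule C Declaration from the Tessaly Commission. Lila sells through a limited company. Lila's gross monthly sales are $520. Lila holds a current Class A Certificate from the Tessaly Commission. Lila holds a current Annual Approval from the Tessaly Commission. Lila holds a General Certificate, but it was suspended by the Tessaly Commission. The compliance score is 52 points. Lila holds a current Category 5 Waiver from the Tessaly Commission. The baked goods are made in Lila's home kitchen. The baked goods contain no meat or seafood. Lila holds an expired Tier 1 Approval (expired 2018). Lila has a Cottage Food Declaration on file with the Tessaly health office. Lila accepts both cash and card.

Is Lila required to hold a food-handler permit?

Exception (a) requires that the seller is a natural person (not a corporation or partnership); but the seller operates through a limited company, so (a) is unavailable.
Exception (b) requires that aggregate throughput is below 8,630 units; but aggregate throughput is 8,670 units, not below 8,630 units, so (b) is unavailable.
Exception (c): a Cottage Food Declaration is on file; gross monthly sales are $520, below the $610 limit — every condition holds. However, paragraphs (f)–(m) must be considered: (f) operates against (c): the reference index is 675, less than the 857 limit. (g) would limit (f) — a current Category 5 Waiver is held — but (h) sets (g) aside: (h) operates against (g): a current Standing Declaration is held. (i) would limit (h) — the registered capacity is 2,240 units, under the 2,800 units limit — but (j) sets (i) aside: (j) operates against (i): assessed value is $90,500, less than the $97,500 limit. (k) would limit (j) — a current Annual Approval is held — but (l) sets (k) aside: (l) operates — some sales are to a restaurant for resale. (m), which would lift (l), does not operate here — no current Tier 1 Approval is held. So (c) is unavailable.
Exception (d) fails — no current General Certificate is held.
Exception (e) is satisfied on its face — the coverage ratio is 45%, meeting the 43% threshold; the baked goods are home-kitchen produced. Turning to paragraph (p): (p) applies — a current Class A Certificate is held. So (e) is unavailable.
No exception applies. The general rule governs.

Yes — Lila must hold a food-handler permit.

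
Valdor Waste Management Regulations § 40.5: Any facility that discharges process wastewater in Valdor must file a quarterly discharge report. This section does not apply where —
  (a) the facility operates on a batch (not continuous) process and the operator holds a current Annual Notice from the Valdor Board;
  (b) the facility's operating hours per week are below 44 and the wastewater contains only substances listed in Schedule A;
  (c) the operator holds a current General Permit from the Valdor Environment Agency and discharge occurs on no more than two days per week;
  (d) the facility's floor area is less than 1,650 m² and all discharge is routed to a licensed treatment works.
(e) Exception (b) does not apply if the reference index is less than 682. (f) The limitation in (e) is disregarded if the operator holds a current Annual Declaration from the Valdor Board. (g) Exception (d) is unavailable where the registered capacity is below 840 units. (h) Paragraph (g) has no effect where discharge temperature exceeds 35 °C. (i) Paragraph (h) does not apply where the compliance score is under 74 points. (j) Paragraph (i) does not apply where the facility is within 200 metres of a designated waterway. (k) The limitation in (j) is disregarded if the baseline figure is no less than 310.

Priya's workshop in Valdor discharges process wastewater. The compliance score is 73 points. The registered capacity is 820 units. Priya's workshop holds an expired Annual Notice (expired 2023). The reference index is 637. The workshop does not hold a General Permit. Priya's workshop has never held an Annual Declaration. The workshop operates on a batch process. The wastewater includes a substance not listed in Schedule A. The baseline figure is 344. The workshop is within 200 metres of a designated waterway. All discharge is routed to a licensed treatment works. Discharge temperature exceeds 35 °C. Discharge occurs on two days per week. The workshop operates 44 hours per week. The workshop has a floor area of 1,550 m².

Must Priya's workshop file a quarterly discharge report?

Exception (a) does not apply: no current Annual Notice is held.
Exception (b) fails — the facility's operating hours per week are 44, not below 44.
Exception (c) does not apply: no General Permit is held.
Exception (d) is satisfied on its face — the facility's floor area is 1,550 m², less than the 1,650 m² limit; discharge is routed to a licensed treatment works. Turning to paragraphs (g)–(k): (g) is triggered — the registered capacity is 820 units, below the 840 units limit. (h) would limit (g) — discharge temperature exceeds 35 °C — but (i) sets (h) aside: (i) operates against (h): the compliance score is 73 points, under the 74 points limit. (j) is engaged (the workshop is within 200 m of a designated waterway), but is displaced by (k): (k) is engaged — the baseline figure is 344, meeting the 310 threshold. Exception (d) does not apply.
None of the exceptions is available; § 40.5 applies in full.

Yes — Priya's workshop must file a quarterly discharge report.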